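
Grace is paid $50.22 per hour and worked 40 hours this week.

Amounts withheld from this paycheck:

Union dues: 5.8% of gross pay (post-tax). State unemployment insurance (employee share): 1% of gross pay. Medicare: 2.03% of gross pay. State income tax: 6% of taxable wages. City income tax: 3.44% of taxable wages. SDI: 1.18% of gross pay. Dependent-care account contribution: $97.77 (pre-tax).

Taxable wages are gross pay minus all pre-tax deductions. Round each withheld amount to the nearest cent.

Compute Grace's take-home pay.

Gross pay: 40 × $50.22 = $2,008.80
Dependent-care account contribution: $97.77
Taxable wages = $2,008.80 − $97.77 = $1,911.03
State income tax: $1,911.03 × 0.06 = $114.66
City income tax: $1,911.03 × 0.0344 = $65.74
Medicare: $2,008.80 × 0.0203 = $40.78
State unemployment insurance (employee share): $2,008.80 × 0.01 = $20.09
SDI: $2,008.80 × 0.0118 = $23.70
Union dues: $2,008.80 × 0.058 = $116.51
Total deductions = $97.77 + $114.66 + $65.74 + $40.78 + $20.09 + $23.70 + $116.51 = $479.25
Net pay = $2,008.80 − $479.25 = $1,529.55

$1,529.55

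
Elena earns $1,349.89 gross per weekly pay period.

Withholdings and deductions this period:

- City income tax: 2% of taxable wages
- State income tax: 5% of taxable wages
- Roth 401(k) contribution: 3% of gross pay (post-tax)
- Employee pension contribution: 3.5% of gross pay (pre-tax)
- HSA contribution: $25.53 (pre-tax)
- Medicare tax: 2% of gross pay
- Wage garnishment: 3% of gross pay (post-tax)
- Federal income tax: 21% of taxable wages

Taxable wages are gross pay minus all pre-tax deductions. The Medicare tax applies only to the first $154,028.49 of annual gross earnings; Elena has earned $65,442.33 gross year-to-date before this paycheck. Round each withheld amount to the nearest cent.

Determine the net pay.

$811.52

HSA contribution: $25.53
Employee pension contribution: $1,349.89 × 0.035 = $47.25
Pre-tax total = $25.53 + $47.25 = $72.78
Taxable wages = $1,349.89 − $72.78 = $1,277.11
City income tax: $1,277.11 × 0.02 = $25.54
State income tax: $1,277.11 × 0.05 = $63.86
Federal income tax: $1,277.11 × 0.21 = $268.19
Medicare tax: cap not yet reached, full $1,349.89 is subject → $1,349.89 × 0.02 = $27.00
Roth 401(k) contribution: $1,349.89 × 0.03 = $40.50
Wage garnishment: $1,349.89 × 0.03 = $40.50
Total deductions = $25.53 + $47.25 + $25.54 + $63.86 + $268.19 + $27.00 + $40.50 + $40.50 = $538.37
Net pay = $1,349.89 − $538.37 = $811.52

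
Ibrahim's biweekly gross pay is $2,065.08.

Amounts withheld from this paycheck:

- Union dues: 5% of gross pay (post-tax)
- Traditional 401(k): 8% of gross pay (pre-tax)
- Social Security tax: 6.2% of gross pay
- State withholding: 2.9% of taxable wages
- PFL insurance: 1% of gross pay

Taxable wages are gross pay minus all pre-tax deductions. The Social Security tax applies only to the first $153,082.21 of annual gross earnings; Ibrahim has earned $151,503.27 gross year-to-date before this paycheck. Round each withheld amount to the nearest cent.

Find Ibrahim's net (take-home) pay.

Traditional 401(k): $2,065.08 × 0.08 = $165.21
Taxable wages = $2,065.08 − $165.21 = $1,899.87
State withholding: $1,899.87 × 0.029 = $55.10
PFL insurance: $2,065.08 × 0.01 = $20.65
Social Security tax: only $153,082.21 − $151,503.27 = $1,578.94 of this check is subject → $1,578.94 × 0.062 = $97.89
Union dues: $2,065.08 × 0.05 = $103.25
Total deductions = $165.21 + $55.10 + $20.65 + $97.89 + $103.25 = $442.10
Net pay = $2,065.08 − $442.10 = $1,622.98

$1,622.98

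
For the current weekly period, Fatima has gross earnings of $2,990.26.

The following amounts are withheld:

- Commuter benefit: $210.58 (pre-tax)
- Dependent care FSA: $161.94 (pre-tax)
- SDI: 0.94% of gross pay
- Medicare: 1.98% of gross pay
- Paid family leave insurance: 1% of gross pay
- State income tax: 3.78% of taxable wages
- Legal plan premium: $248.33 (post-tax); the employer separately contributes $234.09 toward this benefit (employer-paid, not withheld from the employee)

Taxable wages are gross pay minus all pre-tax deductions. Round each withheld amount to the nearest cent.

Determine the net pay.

$2,153.24

Commuter benefit: $210.58
Dependent care FSA: $161.94
Pre-tax total = $210.58 + $161.94 = $372.52
Taxable wages = $2,990.26 − $372.52 = $2,617.74
State income tax: $2,617.74 × 0.0378 = $98.95
Medicare: $2,990.26 × 0.0198 = $59.21
Paid family leave insurance: $2,990.26 × 0.01 = $29.90
SDI: $2,990.26 × 0.0094 = $28.11
Legal plan premium: $248.33
(Employer's $234.09 toward legal plan premium is not withheld from the employee.)
Total deductions = $210.58 + $161.94 + $98.95 + $59.21 + $29.90 + $28.11 + $248.33 = $837.02
Net pay = $2,990.26 − $837.02 = $2,153.24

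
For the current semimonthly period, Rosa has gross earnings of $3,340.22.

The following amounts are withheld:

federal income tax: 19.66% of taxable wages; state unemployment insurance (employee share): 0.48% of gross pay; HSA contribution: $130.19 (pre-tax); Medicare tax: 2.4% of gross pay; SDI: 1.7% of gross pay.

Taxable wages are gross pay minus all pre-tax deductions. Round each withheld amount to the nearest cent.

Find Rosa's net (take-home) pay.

HSA contribution: $130.19
Taxable wages = $3,340.22 − $130.19 = $3,210.03
Federal income tax: $3,210.03 × 0.1966 = $631.09
State unemployment insurance (employee share): $3,340.22 × 0.0048 = $16.03
Medicare tax: $3,340.22 × 0.024 = $80.17
SDI: $3,340.22 × 0.017 = $56.78
Total deductions = $130.19 + $631.09 + $16.03 + $80.17 + $56.78 = $914.26
Net pay = $3,340.22 − $914.26 = $2,425.96

$2,425.96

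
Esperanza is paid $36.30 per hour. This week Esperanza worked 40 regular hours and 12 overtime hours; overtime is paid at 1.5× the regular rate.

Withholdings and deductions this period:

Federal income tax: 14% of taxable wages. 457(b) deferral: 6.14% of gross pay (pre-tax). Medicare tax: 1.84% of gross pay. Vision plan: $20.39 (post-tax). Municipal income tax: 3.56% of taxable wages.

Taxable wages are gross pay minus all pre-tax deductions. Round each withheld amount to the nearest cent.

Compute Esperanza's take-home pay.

$1,569.99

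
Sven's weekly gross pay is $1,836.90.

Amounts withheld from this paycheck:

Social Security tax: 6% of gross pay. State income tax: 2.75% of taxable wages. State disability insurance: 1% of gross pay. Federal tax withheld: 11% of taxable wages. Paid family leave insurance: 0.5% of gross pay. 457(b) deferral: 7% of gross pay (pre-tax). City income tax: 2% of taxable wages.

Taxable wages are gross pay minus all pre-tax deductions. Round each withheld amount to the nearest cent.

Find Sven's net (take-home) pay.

457(b) deferral: $1,836.90 × 0.07 = $128.58
Taxable wages = $1,836.90 − $128.58 = $1,708.32
Federal tax withheld: $1,708.32 × 0.11 = $187.92
City income tax: $1,708.32 × 0.02 = $34.17
State income tax: $1,708.32 × 0.0275 = $46.98
State disability insurance: $1,836.90 × 0.01 = $18.37
Paid family leave insurance: $1,836.90 × 0.005 = $9.18
Social Security tax: $1,836.90 × 0.06 = $110.21
Total deductions = $128.58 + $187.92 + $34.17 + $46.98 + $18.37 + $9.18 + $110.21 = $535.41
Net pay = $1,836.90 − $535.41 = $1,301.49

$1,301.49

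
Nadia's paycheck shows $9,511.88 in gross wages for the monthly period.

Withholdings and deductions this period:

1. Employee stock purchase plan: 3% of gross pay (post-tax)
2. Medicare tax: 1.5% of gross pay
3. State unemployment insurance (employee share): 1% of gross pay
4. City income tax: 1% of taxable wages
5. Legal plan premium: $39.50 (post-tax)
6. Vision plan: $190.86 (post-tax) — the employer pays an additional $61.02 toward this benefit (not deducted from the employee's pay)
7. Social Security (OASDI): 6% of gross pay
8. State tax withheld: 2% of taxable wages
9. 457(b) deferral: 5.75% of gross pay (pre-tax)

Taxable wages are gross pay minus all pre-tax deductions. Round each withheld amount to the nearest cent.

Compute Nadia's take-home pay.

$7,371.77

457(b) deferral: $9,511.88 × 0.0575 = $546.93
Taxable wages = $9,511.88 − $546.93 = $8,964.95
State tax withheld: $8,964.95 × 0.02 = $179.30
City income tax: $8,964.95 × 0.01 = $89.65
State unemployment insurance (employee share): $9,511.88 × 0.01 = $95.12
Social Security (OASDI): $9,511.88 × 0.06 = $570.71
Medicare tax: $9,511.88 × 0.015 = $142.68
Legal plan premium: $39.50
Employee stock purchase plan: $9,511.88 × 0.03 = $285.36
Vision plan: $190.86
(Employer's $61.02 toward vision plan is not withheld from the employee.)
Total deductions = $546.93 + $179.30 + $89.65 + $95.12 + $570.71 + $142.68 + $39.50 + $285.36 + $190.86 = $2,140.11
Net pay = $9,511.88 − $2,140.11 = $7,371.77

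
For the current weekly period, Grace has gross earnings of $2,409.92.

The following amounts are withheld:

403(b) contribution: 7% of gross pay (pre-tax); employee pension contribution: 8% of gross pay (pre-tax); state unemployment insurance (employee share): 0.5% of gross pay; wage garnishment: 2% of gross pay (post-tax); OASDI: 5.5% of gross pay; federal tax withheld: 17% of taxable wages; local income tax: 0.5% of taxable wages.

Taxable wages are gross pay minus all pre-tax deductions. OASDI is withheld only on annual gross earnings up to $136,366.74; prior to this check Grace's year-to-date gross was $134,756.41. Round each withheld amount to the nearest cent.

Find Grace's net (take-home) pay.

403(b) contribution: $2,409.92 × 0.07 = $168.69
Employee pension contribution: $2,409.92 × 0.08 = $192.79
Pre-tax total = $168.69 + $192.79 = $361.48
Taxable wages = $2,409.92 − $361.48 = $2,048.44
Federal tax withheld: $2,048.44 × 0.17 = $348.23
Local income tax: $2,048.44 × 0.005 = $10.24
OASDI: only $136,366.74 − $134,756.41 = $1,610.33 of this check is subject → $1,610.33 × 0.055 = $88.57
State unemployment insurance (employee share): $2,409.92 × 0.005 = $12.05
Wage garnishment: $2,409.92 × 0.02 = $48.20
Total deductions = $168.69 + $192.79 + $348.23 + $10.24 + $88.57 + $12.05 + $48.20 = $868.77
Net pay = $2,409.92 − $868.77 = $1,541.15

$1,541.15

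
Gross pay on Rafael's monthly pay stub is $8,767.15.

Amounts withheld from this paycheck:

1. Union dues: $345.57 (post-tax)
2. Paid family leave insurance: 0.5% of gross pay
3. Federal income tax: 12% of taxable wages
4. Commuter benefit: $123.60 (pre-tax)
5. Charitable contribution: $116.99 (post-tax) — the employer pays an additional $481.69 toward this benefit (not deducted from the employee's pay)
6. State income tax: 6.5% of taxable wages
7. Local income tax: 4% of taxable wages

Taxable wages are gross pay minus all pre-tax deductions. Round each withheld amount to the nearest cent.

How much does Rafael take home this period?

$6,192.35

Commuter benefit: $123.60
Taxable wages = $8,767.15 − $123.60 = $8,643.55
Federal income tax: $8,643.55 × 0.12 = $1,037.23
State income tax: $8,643.55 × 0.065 = $561.83
Local income tax: $8,643.55 × 0.04 = $345.74
Paid family leave insurance: $8,767.15 × 0.005 = $43.84
Union dues: $345.57
Charitable contribution: $116.99
(Employer's $481.69 toward charitable contribution is not withheld from the employee.)
Total deductions = $123.60 + $1,037.23 + $561.83 + $345.74 + $43.84 + $345.57 + $116.99 = $2,574.80
Net pay = $8,767.15 − $2,574.80 = $6,192.35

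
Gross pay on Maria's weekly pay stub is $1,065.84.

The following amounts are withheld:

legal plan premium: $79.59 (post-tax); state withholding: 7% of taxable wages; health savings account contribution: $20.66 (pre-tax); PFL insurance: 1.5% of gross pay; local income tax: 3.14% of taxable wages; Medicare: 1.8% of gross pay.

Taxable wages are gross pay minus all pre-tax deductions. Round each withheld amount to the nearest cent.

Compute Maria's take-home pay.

$824.43

Health savings account contribution: $20.66
Taxable wages = $1,065.84 − $20.66 = $1,045.18
Local income tax: $1,045.18 × 0.0314 = $32.82
State withholding: $1,045.18 × 0.07 = $73.16
Medicare: $1,065.84 × 0.018 = $19.19
PFL insurance: $1,065.84 × 0.015 = $15.99
Legal plan premium: $79.59
Total deductions = $20.66 + $32.82 + $73.16 + $19.19 + $15.99 + $79.59 = $241.41
Net pay = $1,065.84 − $241.41 = $824.43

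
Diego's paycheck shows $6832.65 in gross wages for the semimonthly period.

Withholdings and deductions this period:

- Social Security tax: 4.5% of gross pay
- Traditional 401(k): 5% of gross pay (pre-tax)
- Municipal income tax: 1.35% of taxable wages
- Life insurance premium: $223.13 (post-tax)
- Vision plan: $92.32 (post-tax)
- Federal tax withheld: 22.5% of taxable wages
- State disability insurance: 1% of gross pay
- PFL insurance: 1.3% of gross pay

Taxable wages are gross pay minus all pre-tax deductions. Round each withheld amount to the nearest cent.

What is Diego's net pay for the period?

$4162.84

Traditional 401(k): $6832.65 × 0.05 = $341.63
Taxable wages = $6832.65 − $341.63 = $6491.02
Municipal income tax: $6491.02 × 0.0135 = $87.63
Federal tax withheld: $6491.02 × 0.225 = $1460.48
Social Security tax: $6832.65 × 0.045 = $307.47
State disability insurance: $6832.65 × 0.01 = $68.33
PFL insurance: $6832.65 × 0.013 = $88.82
Vision plan: $92.32
Life insurance premium: $223.13
Total deductions = $341.63 + $87.63 + $1460.48 + $307.47 + $68.33 + $88.82 + $92.32 + $223.13 = $2669.81
Net pay = $6832.65 − $2669.81 = $4162.84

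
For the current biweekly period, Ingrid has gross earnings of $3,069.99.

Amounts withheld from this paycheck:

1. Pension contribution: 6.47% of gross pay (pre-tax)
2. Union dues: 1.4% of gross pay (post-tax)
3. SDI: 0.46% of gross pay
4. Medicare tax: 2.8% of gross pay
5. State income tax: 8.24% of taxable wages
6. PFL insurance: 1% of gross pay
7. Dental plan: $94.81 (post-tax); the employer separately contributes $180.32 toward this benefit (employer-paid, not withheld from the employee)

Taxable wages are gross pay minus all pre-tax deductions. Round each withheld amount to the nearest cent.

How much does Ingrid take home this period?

Pension contribution: $3,069.99 × 0.0647 = $198.63
Taxable wages = $3,069.99 − $198.63 = $2,871.36
State income tax: $2,871.36 × 0.0824 = $236.60
Medicare tax: $3,069.99 × 0.028 = $85.96
SDI: $3,069.99 × 0.0046 = $14.12
PFL insurance: $3,069.99 × 0.01 = $30.70
Union dues: $3,069.99 × 0.014 = $42.98
Dental plan: $94.81
(Employer's $180.32 toward dental plan is not withheld from the employee.)
Total deductions = $198.63 + $236.60 + $85.96 + $14.12 + $30.70 + $42.98 + $94.81 = $703.80
Net pay = $3,069.99 − $703.80 = $2,366.19

$2,366.19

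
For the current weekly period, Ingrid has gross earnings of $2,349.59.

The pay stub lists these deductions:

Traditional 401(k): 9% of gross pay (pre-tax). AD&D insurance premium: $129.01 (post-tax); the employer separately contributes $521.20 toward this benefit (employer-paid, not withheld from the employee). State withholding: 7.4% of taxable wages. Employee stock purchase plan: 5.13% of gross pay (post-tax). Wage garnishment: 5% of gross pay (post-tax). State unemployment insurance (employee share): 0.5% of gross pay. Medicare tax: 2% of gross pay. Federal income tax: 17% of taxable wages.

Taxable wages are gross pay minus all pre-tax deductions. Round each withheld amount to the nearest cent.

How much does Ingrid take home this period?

Traditional 401(k): $2,349.59 × 0.09 = $211.46
Taxable wages = $2,349.59 − $211.46 = $2,138.13
State withholding: $2,138.13 × 0.074 = $158.22
Federal income tax: $2,138.13 × 0.17 = $363.48
State unemployment insurance (employee share): $2,349.59 × 0.005 = $11.75
Medicare tax: $2,349.59 × 0.02 = $46.99
Employee stock purchase plan: $2,349.59 × 0.0513 = $120.53
AD&D insurance premium: $129.01
Wage garnishment: $2,349.59 × 0.05 = $117.48
(Employer's $521.20 toward AD&D insurance premium is not withheld from the employee.)
Total deductions = $211.46 + $158.22 + $363.48 + $11.75 + $46.99 + $120.53 + $129.01 + $117.48 = $1,158.92
Net pay = $2,349.59 − $1,158.92 = $1,190.67

$1,190.67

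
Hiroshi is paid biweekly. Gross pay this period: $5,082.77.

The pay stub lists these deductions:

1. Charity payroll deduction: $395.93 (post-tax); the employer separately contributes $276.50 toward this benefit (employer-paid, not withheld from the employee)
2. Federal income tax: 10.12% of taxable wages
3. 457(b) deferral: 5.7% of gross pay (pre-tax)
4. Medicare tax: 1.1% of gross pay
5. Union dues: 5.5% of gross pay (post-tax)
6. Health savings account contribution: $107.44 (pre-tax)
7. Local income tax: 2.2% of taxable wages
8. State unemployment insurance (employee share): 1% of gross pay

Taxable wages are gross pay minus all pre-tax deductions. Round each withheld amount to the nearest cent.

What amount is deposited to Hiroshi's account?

$3,326.13

457(b) deferral: $5,082.77 × 0.057 = $289.72
Health savings account contribution: $107.44
Pre-tax total = $289.72 + $107.44 = $397.16
Taxable wages = $5,082.77 − $397.16 = $4,685.61
Local income tax: $4,685.61 × 0.022 = $103.08
Federal income tax: $4,685.61 × 0.1012 = $474.18
Medicare tax: $5,082.77 × 0.011 = $55.91
State unemployment insurance (employee share): $5,082.77 × 0.01 = $50.83
Union dues: $5,082.77 × 0.055 = $279.55
Charity payroll deduction: $395.93
(Employer's $276.50 toward charity payroll deduction is not withheld from the employee.)
Total deductions = $289.72 + $107.44 + $103.08 + $474.18 + $55.91 + $50.83 + $279.55 + $395.93 = $1,756.64
Net pay = $5,082.77 − $1,756.64 = $3,326.13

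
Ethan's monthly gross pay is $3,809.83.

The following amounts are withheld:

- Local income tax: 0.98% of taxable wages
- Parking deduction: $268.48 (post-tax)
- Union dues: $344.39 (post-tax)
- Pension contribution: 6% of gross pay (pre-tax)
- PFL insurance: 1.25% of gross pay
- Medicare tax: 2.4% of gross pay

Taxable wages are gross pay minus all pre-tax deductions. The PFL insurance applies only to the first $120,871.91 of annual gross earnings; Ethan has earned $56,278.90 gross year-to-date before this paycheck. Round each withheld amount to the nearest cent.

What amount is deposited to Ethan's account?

$2,794.21

Pension contribution: $3,809.83 × 0.06 = $228.59
Taxable wages = $3,809.83 − $228.59 = $3,581.24
Local income tax: $3,581.24 × 0.0098 = $35.10
PFL insurance: cap not yet reached, full $3,809.83 is subject → $3,809.83 × 0.0125 = $47.62
Medicare tax: $3,809.83 × 0.024 = $91.44
Union dues: $344.39
Parking deduction: $268.48
Total deductions = $228.59 + $35.10 + $47.62 + $91.44 + $344.39 + $268.48 = $1,015.62
Net pay = $3,809.83 − $1,015.62 = $2,794.21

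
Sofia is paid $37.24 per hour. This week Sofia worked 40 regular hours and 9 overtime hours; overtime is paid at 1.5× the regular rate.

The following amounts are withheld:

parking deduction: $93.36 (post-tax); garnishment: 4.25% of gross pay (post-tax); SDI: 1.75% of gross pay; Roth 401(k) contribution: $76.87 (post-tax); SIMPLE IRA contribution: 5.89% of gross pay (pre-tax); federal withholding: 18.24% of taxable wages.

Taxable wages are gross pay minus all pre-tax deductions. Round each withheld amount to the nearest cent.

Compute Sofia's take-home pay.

$1,243.22

Regular pay: 40 × $37.24 = $1,489.60
Overtime pay: 9 × $37.24 × 1.5 = $502.74
Gross pay = $1,489.60 + $502.74 = $1,992.34
SIMPLE IRA contribution: $1,992.34 × 0.0589 = $117.35
Taxable wages = $1,992.34 − $117.35 = $1,874.99
Federal withholding: $1,874.99 × 0.1824 = $342.00
SDI: $1,992.34 × 0.0175 = $34.87
Garnishment: $1,992.34 × 0.0425 = $84.67
Roth 401(k) contribution: $76.87
Parking deduction: $93.36
Total deductions = $117.35 + $342.00 + $34.87 + $84.67 + $76.87 + $93.36 = $749.12
Net pay = $1,992.34 − $749.12 = $1,243.22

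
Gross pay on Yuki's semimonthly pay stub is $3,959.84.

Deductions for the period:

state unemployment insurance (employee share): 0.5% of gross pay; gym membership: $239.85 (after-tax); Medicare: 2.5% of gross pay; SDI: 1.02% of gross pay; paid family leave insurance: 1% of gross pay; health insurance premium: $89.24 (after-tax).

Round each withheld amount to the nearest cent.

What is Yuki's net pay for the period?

$3,431.96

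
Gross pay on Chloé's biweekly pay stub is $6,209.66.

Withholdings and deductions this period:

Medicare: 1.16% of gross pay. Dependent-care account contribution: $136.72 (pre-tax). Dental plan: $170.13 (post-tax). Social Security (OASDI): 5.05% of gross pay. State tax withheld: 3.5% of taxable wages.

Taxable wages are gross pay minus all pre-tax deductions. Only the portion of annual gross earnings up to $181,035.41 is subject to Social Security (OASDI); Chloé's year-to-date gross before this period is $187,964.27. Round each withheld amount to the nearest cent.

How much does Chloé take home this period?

$5,618.23

Dependent-care account contribution: $136.72
Taxable wages = $6,209.66 − $136.72 = $6,072.94
State tax withheld: $6,072.94 × 0.035 = $212.55
Medicare: $6,209.66 × 0.0116 = $72.03
Social Security (OASDI): annual cap $181,035.41 already reached (YTD $187,964.27), so $0.00
Dental plan: $170.13
Total deductions = $136.72 + $212.55 + $72.03 + $0.00 + $170.13 = $591.43
Net pay = $6,209.66 − $591.43 = $5,618.23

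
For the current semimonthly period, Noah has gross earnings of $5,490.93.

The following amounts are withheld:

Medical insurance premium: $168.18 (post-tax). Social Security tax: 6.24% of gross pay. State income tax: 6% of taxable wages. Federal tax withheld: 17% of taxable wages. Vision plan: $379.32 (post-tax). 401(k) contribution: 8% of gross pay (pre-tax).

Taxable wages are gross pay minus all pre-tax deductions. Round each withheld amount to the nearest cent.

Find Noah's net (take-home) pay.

$2,999.65

401(k) contribution: $5,490.93 × 0.08 = $439.27
Taxable wages = $5,490.93 − $439.27 = $5,051.66
Federal tax withheld: $5,051.66 × 0.17 = $858.78
State income tax: $5,051.66 × 0.06 = $303.10
Social Security tax: $5,490.93 × 0.0624 = $342.63
Vision plan: $379.32
Medical insurance premium: $168.18
Total deductions = $439.27 + $858.78 + $303.10 + $342.63 + $379.32 + $168.18 = $2,491.28
Net pay = $5,490.93 − $2,491.28 = $2,999.65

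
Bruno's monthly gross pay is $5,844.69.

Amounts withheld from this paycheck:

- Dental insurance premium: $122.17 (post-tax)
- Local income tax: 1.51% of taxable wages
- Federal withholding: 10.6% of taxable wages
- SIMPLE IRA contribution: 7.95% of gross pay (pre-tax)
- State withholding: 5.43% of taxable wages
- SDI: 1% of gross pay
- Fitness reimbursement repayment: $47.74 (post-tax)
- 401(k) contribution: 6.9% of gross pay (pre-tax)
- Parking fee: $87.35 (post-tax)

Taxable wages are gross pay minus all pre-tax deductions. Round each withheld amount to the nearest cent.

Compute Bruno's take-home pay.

SIMPLE IRA contribution: $5,844.69 × 0.0795 = $464.65
401(k) contribution: $5,844.69 × 0.069 = $403.28
Pre-tax total = $464.65 + $403.28 = $867.93
Taxable wages = $5,844.69 − $867.93 = $4,976.76
State withholding: $4,976.76 × 0.0543 = $270.24
Federal withholding: $4,976.76 × 0.106 = $527.54
Local income tax: $4,976.76 × 0.0151 = $75.15
SDI: $5,844.69 × 0.01 = $58.45
Parking fee: $87.35
Fitness reimbursement repayment: $47.74
Dental insurance premium: $122.17
Total deductions = $464.65 + $403.28 + $270.24 + $527.54 + $75.15 + $58.45 + $87.35 + $47.74 + $122.17 = $2,056.57
Net pay = $5,844.69 − $2,056.57 = $3,788.12

$3,788.12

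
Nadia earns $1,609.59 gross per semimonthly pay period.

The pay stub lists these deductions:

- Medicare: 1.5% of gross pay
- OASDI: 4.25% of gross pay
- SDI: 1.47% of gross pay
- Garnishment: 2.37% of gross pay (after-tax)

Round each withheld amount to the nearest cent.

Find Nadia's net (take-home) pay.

$1,455.23

OASDI: $1,609.59 × 0.0425 = $68.41
Medicare: $1,609.59 × 0.015 = $24.14
SDI: $1,609.59 × 0.0147 = $23.66
Garnishment: $1,609.59 × 0.0237 = $38.15
Total deductions = $68.41 + $24.14 + $23.66 + $38.15 = $154.36
Net pay = $1,609.59 − $154.36 = $1,455.23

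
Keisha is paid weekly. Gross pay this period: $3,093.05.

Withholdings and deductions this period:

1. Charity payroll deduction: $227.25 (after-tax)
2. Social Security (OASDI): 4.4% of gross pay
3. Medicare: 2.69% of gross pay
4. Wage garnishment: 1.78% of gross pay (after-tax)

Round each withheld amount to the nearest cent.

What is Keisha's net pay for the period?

$2,591.45

Medicare: $3,093.05 × 0.0269 = $83.20
Social Security (OASDI): $3,093.05 × 0.044 = $136.09
Charity payroll deduction: $227.25
Wage garnishment: $3,093.05 × 0.0178 = $55.06
Total deductions = $83.20 + $136.09 + $227.25 + $55.06 = $501.60
Net pay = $3,093.05 − $501.60 = $2,591.45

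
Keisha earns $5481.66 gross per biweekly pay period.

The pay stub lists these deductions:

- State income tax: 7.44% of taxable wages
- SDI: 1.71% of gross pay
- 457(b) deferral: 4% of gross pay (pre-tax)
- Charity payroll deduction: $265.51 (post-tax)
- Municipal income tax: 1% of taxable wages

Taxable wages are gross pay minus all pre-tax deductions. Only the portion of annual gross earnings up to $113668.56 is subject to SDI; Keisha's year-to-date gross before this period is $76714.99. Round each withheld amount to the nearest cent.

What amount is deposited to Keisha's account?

457(b) deferral: $5481.66 × 0.04 = $219.27
Taxable wages = $5481.66 − $219.27 = $5262.39
State income tax: $5262.39 × 0.0744 = $391.52
Municipal income tax: $5262.39 × 0.01 = $52.62
SDI: cap not yet reached, full $5481.66 is subject → $5481.66 × 0.0171 = $93.74
Charity payroll deduction: $265.51
Total deductions = $219.27 + $391.52 + $52.62 + $93.74 + $265.51 = $1022.66
Net pay = $5481.66 − $1022.66 = $4459.00

$4459.00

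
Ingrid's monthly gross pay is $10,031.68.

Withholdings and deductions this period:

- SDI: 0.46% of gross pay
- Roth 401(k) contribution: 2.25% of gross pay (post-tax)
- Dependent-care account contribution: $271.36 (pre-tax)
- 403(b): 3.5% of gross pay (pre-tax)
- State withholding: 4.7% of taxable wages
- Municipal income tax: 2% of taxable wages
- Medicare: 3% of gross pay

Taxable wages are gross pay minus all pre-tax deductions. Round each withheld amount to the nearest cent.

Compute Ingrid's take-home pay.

$8,205.99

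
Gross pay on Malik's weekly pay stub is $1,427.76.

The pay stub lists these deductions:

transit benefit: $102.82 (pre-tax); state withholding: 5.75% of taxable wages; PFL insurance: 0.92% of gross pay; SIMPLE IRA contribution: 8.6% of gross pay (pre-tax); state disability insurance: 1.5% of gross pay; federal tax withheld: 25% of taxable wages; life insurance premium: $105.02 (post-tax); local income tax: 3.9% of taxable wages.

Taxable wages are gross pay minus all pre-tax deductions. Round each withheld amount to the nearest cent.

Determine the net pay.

$646.03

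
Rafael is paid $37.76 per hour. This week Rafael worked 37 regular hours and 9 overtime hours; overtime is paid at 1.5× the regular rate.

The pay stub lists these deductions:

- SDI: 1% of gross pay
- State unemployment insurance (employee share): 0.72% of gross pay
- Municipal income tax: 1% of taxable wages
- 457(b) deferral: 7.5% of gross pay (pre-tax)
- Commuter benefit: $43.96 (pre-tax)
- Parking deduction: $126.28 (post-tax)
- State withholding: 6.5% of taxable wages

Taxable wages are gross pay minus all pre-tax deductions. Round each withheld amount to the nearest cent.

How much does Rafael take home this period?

Regular pay: 37 × $37.76 = $1,397.12
Overtime pay: 9 × $37.76 × 1.5 = $509.76
Gross pay = $1,397.12 + $509.76 = $1,906.88
Commuter benefit: $43.96
457(b) deferral: $1,906.88 × 0.075 = $143.02
Pre-tax total = $43.96 + $143.02 = $186.98
Taxable wages = $1,906.88 − $186.98 = $1,719.90
Municipal income tax: $1,719.90 × 0.01 = $17.20
State withholding: $1,719.90 × 0.065 = $111.79
SDI: $1,906.88 × 0.01 = $19.07
State unemployment insurance (employee share): $1,906.88 × 0.0072 = $13.73
Parking deduction: $126.28
Total deductions = $43.96 + $143.02 + $17.20 + $111.79 + $19.07 + $13.73 + $126.28 = $475.05
Net pay = $1,906.88 − $475.05 = $1,431.83

$1,431.83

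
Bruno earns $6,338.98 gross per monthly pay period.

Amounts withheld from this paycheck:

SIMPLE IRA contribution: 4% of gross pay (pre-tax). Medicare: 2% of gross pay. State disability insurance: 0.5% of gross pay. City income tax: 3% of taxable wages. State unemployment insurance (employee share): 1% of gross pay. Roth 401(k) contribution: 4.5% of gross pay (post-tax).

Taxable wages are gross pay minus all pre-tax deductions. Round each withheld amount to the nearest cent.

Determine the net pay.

SIMPLE IRA contribution: $6,338.98 × 0.04 = $253.56
Taxable wages = $6,338.98 − $253.56 = $6,085.42
City income tax: $6,085.42 × 0.03 = $182.56
State disability insurance: $6,338.98 × 0.005 = $31.69
Medicare: $6,338.98 × 0.02 = $126.78
State unemployment insurance (employee share): $6,338.98 × 0.01 = $63.39
Roth 401(k) contribution: $6,338.98 × 0.045 = $285.25
Total deductions = $253.56 + $182.56 + $31.69 + $126.78 + $63.39 + $285.25 = $943.23
Net pay = $6,338.98 − $943.23 = $5,395.75

$5,395.75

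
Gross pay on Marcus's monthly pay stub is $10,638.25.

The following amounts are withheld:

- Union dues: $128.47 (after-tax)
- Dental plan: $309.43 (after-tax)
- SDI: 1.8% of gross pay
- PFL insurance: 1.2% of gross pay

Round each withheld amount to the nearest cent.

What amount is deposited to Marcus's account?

PFL insurance: $10,638.25 × 0.012 = $127.66
SDI: $10,638.25 × 0.018 = $191.49
Union dues: $128.47
Dental plan: $309.43
Total deductions = $127.66 + $191.49 + $128.47 + $309.43 = $757.05
Net pay = $10,638.25 − $757.05 = $9,881.20

$9,881.20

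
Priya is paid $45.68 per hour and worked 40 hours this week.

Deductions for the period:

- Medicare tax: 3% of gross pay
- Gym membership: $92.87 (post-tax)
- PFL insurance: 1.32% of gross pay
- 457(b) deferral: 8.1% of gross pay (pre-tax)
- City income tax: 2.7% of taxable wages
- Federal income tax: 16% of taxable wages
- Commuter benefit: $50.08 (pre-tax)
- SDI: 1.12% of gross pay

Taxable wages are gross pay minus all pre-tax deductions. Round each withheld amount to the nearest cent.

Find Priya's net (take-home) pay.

Gross pay: 40 × $45.68 = $1,827.20
457(b) deferral: $1,827.20 × 0.081 = $148.00
Commuter benefit: $50.08
Pre-tax total = $148.00 + $50.08 = $198.08
Taxable wages = $1,827.20 − $198.08 = $1,629.12
City income tax: $1,629.12 × 0.027 = $43.99
Federal income tax: $1,629.12 × 0.16 = $260.66
PFL insurance: $1,827.20 × 0.0132 = $24.12
Medicare tax: $1,827.20 × 0.03 = $54.82
SDI: $1,827.20 × 0.0112 = $20.46
Gym membership: $92.87
Total deductions = $148.00 + $50.08 + $43.99 + $260.66 + $24.12 + $54.82 + $20.46 + $92.87 = $695.00
Net pay = $1,827.20 − $695.00 = $1,132.20

$1,132.20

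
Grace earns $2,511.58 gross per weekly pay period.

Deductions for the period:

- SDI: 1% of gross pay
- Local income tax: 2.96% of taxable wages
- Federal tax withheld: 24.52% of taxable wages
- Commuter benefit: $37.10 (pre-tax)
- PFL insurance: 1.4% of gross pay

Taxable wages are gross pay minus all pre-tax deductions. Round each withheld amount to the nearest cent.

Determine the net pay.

$1,734.22

Commuter benefit: $37.10
Taxable wages = $2,511.58 − $37.10 = $2,474.48
Local income tax: $2,474.48 × 0.0296 = $73.24
Federal tax withheld: $2,474.48 × 0.2452 = $606.74
PFL insurance: $2,511.58 × 0.014 = $35.16
SDI: $2,511.58 × 0.01 = $25.12
Total deductions = $37.10 + $73.24 + $606.74 + $35.16 + $25.12 = $777.36
Net pay = $2,511.58 − $777.36 = $1,734.22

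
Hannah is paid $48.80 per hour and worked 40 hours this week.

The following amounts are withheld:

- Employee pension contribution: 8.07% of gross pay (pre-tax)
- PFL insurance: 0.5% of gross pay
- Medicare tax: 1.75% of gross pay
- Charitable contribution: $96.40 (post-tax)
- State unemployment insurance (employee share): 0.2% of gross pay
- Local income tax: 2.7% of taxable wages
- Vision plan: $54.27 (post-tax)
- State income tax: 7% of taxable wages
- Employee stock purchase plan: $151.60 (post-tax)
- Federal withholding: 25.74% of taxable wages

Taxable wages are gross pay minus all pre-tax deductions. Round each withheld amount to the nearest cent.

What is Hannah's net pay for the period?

Gross pay: 40 × $48.80 = $1,952.00
Employee pension contribution: $1,952.00 × 0.0807 = $157.53
Taxable wages = $1,952.00 − $157.53 = $1,794.47
Local income tax: $1,794.47 × 0.027 = $48.45
Federal withholding: $1,794.47 × 0.2574 = $461.90
State income tax: $1,794.47 × 0.07 = $125.61
Medicare tax: $1,952.00 × 0.0175 = $34.16
PFL insurance: $1,952.00 × 0.005 = $9.76
State unemployment insurance (employee share): $1,952.00 × 0.002 = $3.90
Employee stock purchase plan: $151.60
Vision plan: $54.27
Charitable contribution: $96.40
Total deductions = $157.53 + $48.45 + $461.90 + $125.61 + $34.16 + $9.76 + $3.90 + $151.60 + $54.27 + $96.40 = $1,143.58
Net pay = $1,952.00 − $1,143.58 = $808.42

$808.42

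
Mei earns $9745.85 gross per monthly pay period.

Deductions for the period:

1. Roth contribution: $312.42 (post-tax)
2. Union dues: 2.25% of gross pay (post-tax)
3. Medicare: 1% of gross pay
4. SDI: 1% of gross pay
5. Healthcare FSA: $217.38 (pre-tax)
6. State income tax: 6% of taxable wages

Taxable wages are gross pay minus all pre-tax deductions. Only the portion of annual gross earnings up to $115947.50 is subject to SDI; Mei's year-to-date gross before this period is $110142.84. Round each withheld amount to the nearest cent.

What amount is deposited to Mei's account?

Healthcare FSA: $217.38
Taxable wages = $9745.85 − $217.38 = $9528.47
State income tax: $9528.47 × 0.06 = $571.71
Medicare: $9745.85 × 0.01 = $97.46
SDI: only $115947.50 − $110142.84 = $5804.66 of this check is subject → $5804.66 × 0.01 = $58.05
Roth contribution: $312.42
Union dues: $9745.85 × 0.0225 = $219.28
Total deductions = $217.38 + $571.71 + $97.46 + $58.05 + $312.42 + $219.28 = $1476.30
Net pay = $9745.85 − $1476.30 = $8269.55

$8269.55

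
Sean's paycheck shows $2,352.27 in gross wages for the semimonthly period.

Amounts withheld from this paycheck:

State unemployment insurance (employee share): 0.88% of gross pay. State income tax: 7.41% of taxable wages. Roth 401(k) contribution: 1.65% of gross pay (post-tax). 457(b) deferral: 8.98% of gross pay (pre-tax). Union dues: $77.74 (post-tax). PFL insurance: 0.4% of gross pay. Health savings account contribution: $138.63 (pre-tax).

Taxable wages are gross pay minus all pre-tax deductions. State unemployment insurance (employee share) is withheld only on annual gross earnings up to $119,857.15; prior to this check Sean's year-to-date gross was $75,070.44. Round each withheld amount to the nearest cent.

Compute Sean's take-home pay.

Health savings account contribution: $138.63
457(b) deferral: $2,352.27 × 0.0898 = $211.23
Pre-tax total = $138.63 + $211.23 = $349.86
Taxable wages = $2,352.27 − $349.86 = $2,002.41
State income tax: $2,002.41 × 0.0741 = $148.38
State unemployment insurance (employee share): cap not yet reached, full $2,352.27 is subject → $2,352.27 × 0.0088 = $20.70
PFL insurance: $2,352.27 × 0.004 = $9.41
Union dues: $77.74
Roth 401(k) contribution: $2,352.27 × 0.0165 = $38.81
Total deductions = $138.63 + $211.23 + $148.38 + $20.70 + $9.41 + $77.74 + $38.81 = $644.90
Net pay = $2,352.27 − $644.90 = $1,707.37

$1,707.37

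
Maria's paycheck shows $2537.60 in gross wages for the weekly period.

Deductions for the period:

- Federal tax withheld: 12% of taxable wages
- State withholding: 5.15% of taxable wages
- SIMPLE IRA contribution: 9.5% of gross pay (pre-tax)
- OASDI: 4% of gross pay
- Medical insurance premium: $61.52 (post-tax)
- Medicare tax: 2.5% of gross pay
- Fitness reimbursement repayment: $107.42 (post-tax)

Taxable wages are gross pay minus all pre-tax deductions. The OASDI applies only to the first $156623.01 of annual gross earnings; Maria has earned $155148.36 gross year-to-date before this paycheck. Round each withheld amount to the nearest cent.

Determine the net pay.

$1611.31

SIMPLE IRA contribution: $2537.60 × 0.095 = $241.07
Taxable wages = $2537.60 − $241.07 = $2296.53
Federal tax withheld: $2296.53 × 0.12 = $275.58
State withholding: $2296.53 × 0.0515 = $118.27
OASDI: only $156623.01 − $155148.36 = $1474.65 of this check is subject → $1474.65 × 0.04 = $58.99
Medicare tax: $2537.60 × 0.025 = $63.44
Fitness reimbursement repayment: $107.42
Medical insurance premium: $61.52
Total deductions = $241.07 + $275.58 + $118.27 + $58.99 + $63.44 + $107.42 + $61.52 = $926.29
Net pay = $2537.60 − $926.29 = $1611.31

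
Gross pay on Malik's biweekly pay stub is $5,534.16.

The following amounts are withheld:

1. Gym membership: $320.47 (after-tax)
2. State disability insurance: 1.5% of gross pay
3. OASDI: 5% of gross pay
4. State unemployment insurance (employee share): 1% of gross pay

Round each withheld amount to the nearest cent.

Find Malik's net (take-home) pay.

$4,798.63

OASDI: $5,534.16 × 0.05 = $276.71
State unemployment insurance (employee share): $5,534.16 × 0.01 = $55.34
State disability insurance: $5,534.16 × 0.015 = $83.01
Gym membership: $320.47
Total deductions = $276.71 + $55.34 + $83.01 + $320.47 = $735.53
Net pay = $5,534.16 − $735.53 = $4,798.63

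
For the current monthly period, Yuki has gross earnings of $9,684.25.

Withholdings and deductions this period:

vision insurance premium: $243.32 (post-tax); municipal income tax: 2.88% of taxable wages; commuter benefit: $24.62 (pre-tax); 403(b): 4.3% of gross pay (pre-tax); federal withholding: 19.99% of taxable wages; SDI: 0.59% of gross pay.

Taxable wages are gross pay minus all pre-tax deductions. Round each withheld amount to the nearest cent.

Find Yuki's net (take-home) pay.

$6,828.83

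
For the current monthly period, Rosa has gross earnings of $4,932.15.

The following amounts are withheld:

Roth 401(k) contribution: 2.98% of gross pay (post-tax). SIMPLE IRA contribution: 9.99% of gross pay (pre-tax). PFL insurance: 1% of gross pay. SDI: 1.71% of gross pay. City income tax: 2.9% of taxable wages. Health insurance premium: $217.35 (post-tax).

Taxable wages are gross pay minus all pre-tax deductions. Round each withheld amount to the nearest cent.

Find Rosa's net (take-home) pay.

$3,812.70

SIMPLE IRA contribution: $4,932.15 × 0.0999 = $492.72
Taxable wages = $4,932.15 − $492.72 = $4,439.43
City income tax: $4,439.43 × 0.029 = $128.74
SDI: $4,932.15 × 0.0171 = $84.34
PFL insurance: $4,932.15 × 0.01 = $49.32
Roth 401(k) contribution: $4,932.15 × 0.0298 = $146.98
Health insurance premium: $217.35
Total deductions = $492.72 + $128.74 + $84.34 + $49.32 + $146.98 + $217.35 = $1,119.45
Net pay = $4,932.15 − $1,119.45 = $3,812.70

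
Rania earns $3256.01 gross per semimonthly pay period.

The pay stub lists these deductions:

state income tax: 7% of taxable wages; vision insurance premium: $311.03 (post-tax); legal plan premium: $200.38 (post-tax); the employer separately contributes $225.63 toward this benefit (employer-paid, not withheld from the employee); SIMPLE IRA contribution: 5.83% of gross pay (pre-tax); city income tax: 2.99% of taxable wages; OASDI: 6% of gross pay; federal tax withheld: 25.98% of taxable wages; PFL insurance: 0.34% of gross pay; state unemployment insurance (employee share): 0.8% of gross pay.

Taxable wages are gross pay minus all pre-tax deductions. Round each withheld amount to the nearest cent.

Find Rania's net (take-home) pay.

$1219.39

SIMPLE IRA contribution: $3256.01 × 0.0583 = $189.83
Taxable wages = $3256.01 − $189.83 = $3066.18
State income tax: $3066.18 × 0.07 = $214.63
City income tax: $3066.18 × 0.0299 = $91.68
Federal tax withheld: $3066.18 × 0.2598 = $796.59
OASDI: $3256.01 × 0.06 = $195.36
State unemployment insurance (employee share): $3256.01 × 0.008 = $26.05
PFL insurance: $3256.01 × 0.0034 = $11.07
Legal plan premium: $200.38
Vision insurance premium: $311.03
(Employer's $225.63 toward legal plan premium is not withheld from the employee.)
Total deductions = $189.83 + $214.63 + $91.68 + $796.59 + $195.36 + $26.05 + $11.07 + $200.38 + $311.03 = $2036.62
Net pay = $3256.01 − $2036.62 = $1219.39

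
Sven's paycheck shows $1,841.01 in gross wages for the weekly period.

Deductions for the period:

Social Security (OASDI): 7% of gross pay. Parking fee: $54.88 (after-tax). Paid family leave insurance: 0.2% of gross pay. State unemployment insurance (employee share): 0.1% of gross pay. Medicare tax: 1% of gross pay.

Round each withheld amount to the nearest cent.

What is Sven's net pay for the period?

$1,633.33

Medicare tax: $1,841.01 × 0.01 = $18.41
State unemployment insurance (employee share): $1,841.01 × 0.001 = $1.84
Paid family leave insurance: $1,841.01 × 0.002 = $3.68
Social Security (OASDI): $1,841.01 × 0.07 = $128.87
Parking fee: $54.88
Total deductions = $18.41 + $1.84 + $3.68 + $128.87 + $54.88 = $207.68
Net pay = $1,841.01 − $207.68 = $1,633.33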